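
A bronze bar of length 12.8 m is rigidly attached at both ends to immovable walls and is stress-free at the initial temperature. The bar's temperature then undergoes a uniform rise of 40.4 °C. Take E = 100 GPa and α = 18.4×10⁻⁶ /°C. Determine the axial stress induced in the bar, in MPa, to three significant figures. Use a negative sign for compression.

Free thermal expansion αLΔT = 18.4e-6 · 12800 · 40.4 = 9.515 mm.
The walls impose strain ε = −(9.515)/12800 = -7.4336e-04; σ = Eε = 100000 · -7.4336e-04 = -74.34 MPa.

-74.3 MPa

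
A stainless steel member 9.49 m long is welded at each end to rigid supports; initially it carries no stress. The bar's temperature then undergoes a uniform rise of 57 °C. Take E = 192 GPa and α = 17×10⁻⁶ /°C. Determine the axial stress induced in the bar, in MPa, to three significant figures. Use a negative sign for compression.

-186 MPa

Free thermal expansion αLΔT = 17e-6 · 9490 · 57 = 9.196 mm.
The walls impose strain ε = −(9.196)/9490 = -9.6900e-04; σ = Eε = 192000 · -9.6900e-04 = -186 MPa.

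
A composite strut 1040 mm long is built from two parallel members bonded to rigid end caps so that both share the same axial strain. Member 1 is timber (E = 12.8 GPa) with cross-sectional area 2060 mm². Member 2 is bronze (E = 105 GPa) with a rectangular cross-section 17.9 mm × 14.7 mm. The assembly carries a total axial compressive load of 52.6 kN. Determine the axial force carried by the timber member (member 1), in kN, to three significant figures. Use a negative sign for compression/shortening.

A_2 = 263.1 mm².
Equal strain + equilibrium ⇒ each member carries load in proportion to AE: A₁E₁ = 26370000 N, A₂E₂ = 27630000 N, ΣAE = 54000000 N.
F₁ = P·A₁E₁/ΣAE = -52600·26370000/54000000 = -25690 N.

-25.7 kN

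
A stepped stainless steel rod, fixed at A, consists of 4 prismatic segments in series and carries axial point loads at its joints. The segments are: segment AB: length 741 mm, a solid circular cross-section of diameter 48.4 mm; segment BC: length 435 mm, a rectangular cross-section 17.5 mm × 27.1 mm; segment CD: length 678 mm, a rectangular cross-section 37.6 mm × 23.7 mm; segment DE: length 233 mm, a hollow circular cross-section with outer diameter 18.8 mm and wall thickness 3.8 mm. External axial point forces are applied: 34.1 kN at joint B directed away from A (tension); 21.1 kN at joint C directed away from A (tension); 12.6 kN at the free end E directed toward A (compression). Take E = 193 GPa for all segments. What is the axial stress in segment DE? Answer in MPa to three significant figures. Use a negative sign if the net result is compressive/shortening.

-70.4 MPa

Internal axial forces (sectioning from the free end, tension +): N_DE = -12.6 kN, N_CD = -12.6 kN, N_BC = 8.5 kN, N_AB = 42.6 kN.
A_DE = 179.1 mm².
σ_DE = N_DE/A_DE = -12600/179.1 = -70.36 MPa.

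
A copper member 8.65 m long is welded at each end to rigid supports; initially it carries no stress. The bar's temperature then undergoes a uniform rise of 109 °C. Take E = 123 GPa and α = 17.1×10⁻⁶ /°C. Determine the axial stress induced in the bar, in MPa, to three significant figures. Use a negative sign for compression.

-229 MPa

Free thermal expansion αLΔT = 17.1e-6 · 8650 · 109 = 16.12 mm.
The walls impose strain ε = −(16.12)/8650 = -1.8639e-03; σ = Eε = 123000 · -1.8639e-03 = -229.3 MPa.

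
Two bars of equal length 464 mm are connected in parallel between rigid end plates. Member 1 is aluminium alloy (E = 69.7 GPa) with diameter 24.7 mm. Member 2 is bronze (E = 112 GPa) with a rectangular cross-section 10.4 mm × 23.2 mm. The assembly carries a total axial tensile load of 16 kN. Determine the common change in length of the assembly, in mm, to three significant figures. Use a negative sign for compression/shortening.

A_1 = 479.2 mm².
A_2 = 241.3 mm².
Equal strain + equilibrium ⇒ each member carries load in proportion to AE: A₁E₁ = 33400000 N, A₂E₂ = 27020000 N, ΣAE = 60420000 N.
δ = PL/ΣAE = 16000·464/60420000 = 0.1229 mm.

0.123 mm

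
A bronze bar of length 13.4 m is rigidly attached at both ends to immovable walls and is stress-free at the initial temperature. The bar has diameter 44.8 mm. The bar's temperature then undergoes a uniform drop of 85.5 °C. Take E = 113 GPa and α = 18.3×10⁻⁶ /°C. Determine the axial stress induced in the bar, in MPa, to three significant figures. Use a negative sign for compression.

Free thermal expansion αLΔT = 18.3e-6 · 13400 · -85.5 = -20.97 mm.
The walls impose strain ε = −(-20.97)/13400 = 1.5646e-03; σ = Eε = 113000 · 1.5646e-03 = 176.8 MPa.

177 MPa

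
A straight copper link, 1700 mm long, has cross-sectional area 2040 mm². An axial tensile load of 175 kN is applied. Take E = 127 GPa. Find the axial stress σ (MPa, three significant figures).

σ = N/A = 175000/2040 = 85.78 MPa.

85.8 MPa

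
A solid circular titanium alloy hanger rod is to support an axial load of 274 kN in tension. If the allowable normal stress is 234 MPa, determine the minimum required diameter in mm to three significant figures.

38.6 mm

Required area A ≥ P/σ_allow = 274000/234 = 1171 mm².
For a solid circular section, d ≥ √(4A/π) = 38.61 mm.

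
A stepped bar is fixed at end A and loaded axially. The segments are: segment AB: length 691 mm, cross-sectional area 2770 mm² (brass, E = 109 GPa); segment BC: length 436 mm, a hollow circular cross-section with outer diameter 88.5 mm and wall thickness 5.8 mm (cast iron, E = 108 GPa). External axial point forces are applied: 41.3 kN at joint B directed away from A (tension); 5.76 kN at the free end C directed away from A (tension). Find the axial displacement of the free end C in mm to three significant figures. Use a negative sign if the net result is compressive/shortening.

0.123 mm

Internal axial forces (sectioning from the free end, tension +): N_BC = 5.76 kN, N_AB = 47.06 kN.
A_BC = 1507 mm².
δ_AB = 47060·691/(2770·109000) = 0.1077 mm
δ_BC = 5760·436/(1507·108000) = 0.01543 mm
δ = Σδ_i = 0.1231 mm.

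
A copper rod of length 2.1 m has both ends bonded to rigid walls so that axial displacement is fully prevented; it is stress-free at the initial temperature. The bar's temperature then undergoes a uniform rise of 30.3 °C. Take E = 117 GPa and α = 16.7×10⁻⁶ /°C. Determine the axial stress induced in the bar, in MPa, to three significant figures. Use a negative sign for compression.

Free thermal expansion αLΔT = 16.7e-6 · 2100 · 30.3 = 1.063 mm.
The walls impose strain ε = −(1.063)/2100 = -5.0601e-04; σ = Eε = 117000 · -5.0601e-04 = -59.2 MPa.

-59.2 MPa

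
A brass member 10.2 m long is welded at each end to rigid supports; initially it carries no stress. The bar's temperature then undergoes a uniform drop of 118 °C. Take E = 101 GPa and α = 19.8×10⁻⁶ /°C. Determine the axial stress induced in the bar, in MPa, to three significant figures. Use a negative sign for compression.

Free thermal expansion αLΔT = 19.8e-6 · 10200 · -118 = -23.83 mm.
The walls impose strain ε = −(-23.83)/10200 = 2.3364e-03; σ = Eε = 101000 · 2.3364e-03 = 236 MPa.

236 MPa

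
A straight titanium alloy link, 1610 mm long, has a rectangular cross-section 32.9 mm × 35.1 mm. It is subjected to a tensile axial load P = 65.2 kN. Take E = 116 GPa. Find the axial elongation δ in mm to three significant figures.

A = 1155 mm².
δ_mech = NL/(AE) = 65200·1610/(1155·116000) = 0.7836 mm.

0.784 mm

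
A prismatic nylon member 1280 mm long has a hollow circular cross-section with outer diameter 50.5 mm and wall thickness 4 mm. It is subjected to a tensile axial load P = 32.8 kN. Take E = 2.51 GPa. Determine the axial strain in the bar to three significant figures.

A = 584.3 mm².
σ = N/A = 56.13 MPa; ε = σ/E = 56.13/2510 = 2.236e-02.

0.0224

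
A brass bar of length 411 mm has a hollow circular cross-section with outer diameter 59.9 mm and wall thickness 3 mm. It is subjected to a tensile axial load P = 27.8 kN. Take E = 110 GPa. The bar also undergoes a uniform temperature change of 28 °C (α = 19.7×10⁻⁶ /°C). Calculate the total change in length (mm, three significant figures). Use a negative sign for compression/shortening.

0.420 mm

A = 536.3 mm².
δ_mech = NL/(AE) = 27800·411/(536.3·110000) = 0.1937 mm.
δ_thermal = αLΔT = 19.7e-6·411·28 = 0.2267 mm.
δ = δ_mech + δ_thermal = 0.4204 mm.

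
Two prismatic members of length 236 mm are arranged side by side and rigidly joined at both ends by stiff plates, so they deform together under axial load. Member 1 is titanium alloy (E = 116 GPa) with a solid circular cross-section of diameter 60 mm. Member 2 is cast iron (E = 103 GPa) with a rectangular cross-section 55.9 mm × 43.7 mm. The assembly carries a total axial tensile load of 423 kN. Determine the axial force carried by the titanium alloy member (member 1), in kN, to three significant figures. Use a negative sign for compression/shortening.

A_1 = 2827 mm².
A_2 = 2443 mm².
Equal strain + equilibrium ⇒ each member carries load in proportion to AE: A₁E₁ = 328000000 N, A₂E₂ = 251600000 N, ΣAE = 579600000 N.
F₁ = P·A₁E₁/ΣAE = 423000·328000000/579600000 = 239400 N.

239 kN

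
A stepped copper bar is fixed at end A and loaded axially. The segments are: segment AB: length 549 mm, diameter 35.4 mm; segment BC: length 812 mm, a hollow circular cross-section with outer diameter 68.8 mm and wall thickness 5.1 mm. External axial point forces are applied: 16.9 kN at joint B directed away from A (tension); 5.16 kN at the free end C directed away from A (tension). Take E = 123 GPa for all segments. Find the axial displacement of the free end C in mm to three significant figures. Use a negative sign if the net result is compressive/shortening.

0.133 mm

Internal axial forces (sectioning from the free end, tension +): N_BC = 5.16 kN, N_AB = 22.06 kN.
A_AB = 984.2 mm².
A_BC = 1021 mm².
δ_AB = 22060·549/(984.2·123000) = 0.1 mm
δ_BC = 5160·812/(1021·123000) = 0.03338 mm
δ = Σδ_i = 0.1334 mm.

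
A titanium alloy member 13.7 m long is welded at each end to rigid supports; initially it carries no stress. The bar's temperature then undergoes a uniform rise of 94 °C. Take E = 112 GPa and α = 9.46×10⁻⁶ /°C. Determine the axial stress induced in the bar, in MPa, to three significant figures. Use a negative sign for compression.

-99.6 MPa

Free thermal expansion αLΔT = 9.46e-6 · 13700 · 94 = 12.18 mm.
The walls impose strain ε = −(12.18)/13700 = -8.8924e-04; σ = Eε = 112000 · -8.8924e-04 = -99.59 MPa.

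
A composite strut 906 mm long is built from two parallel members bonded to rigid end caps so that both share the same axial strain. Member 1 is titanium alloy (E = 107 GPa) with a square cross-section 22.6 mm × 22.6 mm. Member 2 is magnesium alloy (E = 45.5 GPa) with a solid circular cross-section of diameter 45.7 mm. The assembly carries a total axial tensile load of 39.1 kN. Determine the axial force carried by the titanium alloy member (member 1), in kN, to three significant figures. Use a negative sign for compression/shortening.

16.5 kN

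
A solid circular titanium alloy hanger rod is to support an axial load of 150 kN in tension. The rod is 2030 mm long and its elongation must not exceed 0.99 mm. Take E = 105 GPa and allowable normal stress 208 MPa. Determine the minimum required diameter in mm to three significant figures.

61.1 mm

Required area A ≥ P/σ_allow = 150000/208 = 721.2 mm².
For a solid circular section, d ≥ √(4A/π) = 30.3 mm.
Elongation limit: A ≥ PL/(Eδ_allow) = 150000·2030/(105000·0.99) = 2929 mm² ⇒ d ≥ 61.07 mm.
The elongation limit governs.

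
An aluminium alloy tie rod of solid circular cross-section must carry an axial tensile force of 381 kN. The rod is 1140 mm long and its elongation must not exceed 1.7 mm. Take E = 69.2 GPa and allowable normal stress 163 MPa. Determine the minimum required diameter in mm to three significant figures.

Required area A ≥ P/σ_allow = 381000/163 = 2337 mm².
For a solid circular section, d ≥ √(4A/π) = 54.55 mm.
Elongation limit: A ≥ PL/(Eδ_allow) = 381000·1140/(69200·1.7) = 3692 mm² ⇒ d ≥ 68.56 mm.
The elongation limit governs.

68.6 mm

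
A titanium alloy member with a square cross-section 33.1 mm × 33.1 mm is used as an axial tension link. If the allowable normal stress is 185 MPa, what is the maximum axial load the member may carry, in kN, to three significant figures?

203 kN

A = 1096 mm².
P_max = σ_allow · A = 185 · 1096 = 202700 N = 202.7 kN.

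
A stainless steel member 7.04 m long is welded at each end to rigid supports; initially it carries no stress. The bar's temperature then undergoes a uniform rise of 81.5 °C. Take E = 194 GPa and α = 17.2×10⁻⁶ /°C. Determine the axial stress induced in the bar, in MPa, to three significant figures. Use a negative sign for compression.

-272 MPa

Free thermal expansion αLΔT = 17.2e-6 · 7040 · 81.5 = 9.869 mm.
The walls impose strain ε = −(9.869)/7040 = -1.4018e-03; σ = Eε = 194000 · -1.4018e-03 = -271.9 MPa.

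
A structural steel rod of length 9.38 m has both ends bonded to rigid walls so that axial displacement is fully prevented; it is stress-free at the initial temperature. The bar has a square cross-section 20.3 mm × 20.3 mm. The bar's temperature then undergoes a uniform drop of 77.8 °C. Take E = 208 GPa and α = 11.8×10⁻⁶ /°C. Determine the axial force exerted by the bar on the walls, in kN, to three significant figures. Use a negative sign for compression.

78.7 kN

Free thermal expansion αLΔT = 11.8e-6 · 9380 · -77.8 = -8.611 mm.
The walls impose strain ε = −(-8.611)/9380 = 9.1804e-04; σ = Eε = 208000 · 9.1804e-04 = 191 MPa.
Wall reaction R = σ·A = 191·412.1 = 78690 N = 78.69 kN.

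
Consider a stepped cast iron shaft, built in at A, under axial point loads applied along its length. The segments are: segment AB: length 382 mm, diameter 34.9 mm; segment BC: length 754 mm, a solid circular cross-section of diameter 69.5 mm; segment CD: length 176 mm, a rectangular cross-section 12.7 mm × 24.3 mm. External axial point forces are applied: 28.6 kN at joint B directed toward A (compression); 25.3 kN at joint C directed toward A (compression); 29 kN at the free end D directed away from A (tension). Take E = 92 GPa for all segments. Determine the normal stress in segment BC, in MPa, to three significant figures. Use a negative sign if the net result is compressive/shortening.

Internal axial forces (sectioning from the free end, tension +): N_CD = 29 kN, N_BC = 3.7 kN, N_AB = -24.9 kN.
A_BC = 3794 mm².
σ_BC = N_BC/A_BC = 3700/3794 = 0.9753 MPa.

0.975 MPa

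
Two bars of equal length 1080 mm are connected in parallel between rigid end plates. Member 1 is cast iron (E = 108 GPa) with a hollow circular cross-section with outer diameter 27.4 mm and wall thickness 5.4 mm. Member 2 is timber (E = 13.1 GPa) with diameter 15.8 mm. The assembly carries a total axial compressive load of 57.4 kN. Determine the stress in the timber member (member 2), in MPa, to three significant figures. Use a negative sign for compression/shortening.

A_1 = 373.2 mm².
A_2 = 196.1 mm².
Equal strain + equilibrium ⇒ each member carries load in proportion to AE: A₁E₁ = 40310000 N, A₂E₂ = 2568000 N, ΣAE = 42880000 N.
σ₂ = P·E₂/ΣAE = -57400·13100/42880000 = -17.54 MPa.

-17.5 MPa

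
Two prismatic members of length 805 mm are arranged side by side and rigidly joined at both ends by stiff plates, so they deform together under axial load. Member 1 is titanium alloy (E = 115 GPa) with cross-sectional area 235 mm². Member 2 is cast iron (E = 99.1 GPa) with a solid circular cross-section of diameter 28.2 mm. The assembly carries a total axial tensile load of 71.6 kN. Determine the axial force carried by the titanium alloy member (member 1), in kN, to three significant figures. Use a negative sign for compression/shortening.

21.8 kN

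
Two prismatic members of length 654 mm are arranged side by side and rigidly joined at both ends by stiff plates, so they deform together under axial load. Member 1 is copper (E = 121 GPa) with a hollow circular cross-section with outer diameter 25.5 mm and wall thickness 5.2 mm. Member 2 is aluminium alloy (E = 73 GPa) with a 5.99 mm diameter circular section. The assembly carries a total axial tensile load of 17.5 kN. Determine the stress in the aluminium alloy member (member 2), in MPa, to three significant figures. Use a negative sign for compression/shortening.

A_1 = 331.6 mm².
A_2 = 28.18 mm².
Equal strain + equilibrium ⇒ each member carries load in proportion to AE: A₁E₁ = 40130000 N, A₂E₂ = 2057000 N, ΣAE = 42180000 N.
σ₂ = P·E₂/ΣAE = 17500·73000/42180000 = 30.28 MPa.

30.3 MPa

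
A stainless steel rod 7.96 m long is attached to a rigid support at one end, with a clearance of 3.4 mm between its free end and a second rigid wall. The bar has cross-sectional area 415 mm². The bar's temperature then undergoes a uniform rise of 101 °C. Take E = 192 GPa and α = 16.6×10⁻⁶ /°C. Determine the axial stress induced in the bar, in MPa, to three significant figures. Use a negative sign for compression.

Free thermal expansion αLΔT = 16.6e-6 · 7960 · 101 = 13.35 mm.
The walls engage after the gap closes; constrained expansion = 13.35 − 3.4 = 9.946 mm.
The walls impose strain ε = −(9.946)/7960 = -1.2495e-03; σ = Eε = 192000 · -1.2495e-03 = -239.9 MPa.

-240 MPa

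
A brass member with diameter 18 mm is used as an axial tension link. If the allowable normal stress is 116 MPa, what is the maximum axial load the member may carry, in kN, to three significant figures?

A = 254.5 mm².
P_max = σ_allow · A = 116 · 254.5 = 29520 N = 29.52 kN.

29.5 kN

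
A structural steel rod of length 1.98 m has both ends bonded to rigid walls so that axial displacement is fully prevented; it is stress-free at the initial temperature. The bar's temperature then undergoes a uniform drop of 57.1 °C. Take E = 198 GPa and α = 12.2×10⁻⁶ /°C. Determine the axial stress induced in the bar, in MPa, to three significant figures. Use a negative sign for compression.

Free thermal expansion αLΔT = 12.2e-6 · 1980 · -57.1 = -1.379 mm.
The walls impose strain ε = −(-1.379)/1980 = 6.9662e-04; σ = Eε = 198000 · 6.9662e-04 = 137.9 MPa.

138 MPa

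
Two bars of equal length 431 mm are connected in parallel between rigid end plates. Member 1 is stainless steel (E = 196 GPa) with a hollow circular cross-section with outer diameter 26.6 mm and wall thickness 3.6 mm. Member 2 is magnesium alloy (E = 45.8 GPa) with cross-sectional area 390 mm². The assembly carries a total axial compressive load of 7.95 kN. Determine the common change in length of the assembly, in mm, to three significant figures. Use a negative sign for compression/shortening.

A_1 = 260.1 mm².
Equal strain + equilibrium ⇒ each member carries load in proportion to AE: A₁E₁ = 50980000 N, A₂E₂ = 17860000 N, ΣAE = 68850000 N.
δ = PL/ΣAE = -7950·431/68850000 = -0.04977 mm.

-0.0498 mm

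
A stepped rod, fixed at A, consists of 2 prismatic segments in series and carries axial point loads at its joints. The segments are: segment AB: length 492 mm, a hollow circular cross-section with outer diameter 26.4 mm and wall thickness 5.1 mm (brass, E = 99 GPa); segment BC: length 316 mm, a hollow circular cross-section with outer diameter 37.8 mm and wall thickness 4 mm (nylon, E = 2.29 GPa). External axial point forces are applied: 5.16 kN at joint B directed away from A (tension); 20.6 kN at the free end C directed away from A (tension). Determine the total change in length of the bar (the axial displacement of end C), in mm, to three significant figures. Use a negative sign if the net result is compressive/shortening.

7.07 mm

Internal axial forces (sectioning from the free end, tension +): N_BC = 20.6 kN, N_AB = 25.76 kN.
A_AB = 341.3 mm².
A_BC = 424.7 mm².
δ_AB = 25760·492/(341.3·99000) = 0.3751 mm
δ_BC = 20600·316/(424.7·2290) = 6.693 mm
δ = Σδ_i = 7.068 mm.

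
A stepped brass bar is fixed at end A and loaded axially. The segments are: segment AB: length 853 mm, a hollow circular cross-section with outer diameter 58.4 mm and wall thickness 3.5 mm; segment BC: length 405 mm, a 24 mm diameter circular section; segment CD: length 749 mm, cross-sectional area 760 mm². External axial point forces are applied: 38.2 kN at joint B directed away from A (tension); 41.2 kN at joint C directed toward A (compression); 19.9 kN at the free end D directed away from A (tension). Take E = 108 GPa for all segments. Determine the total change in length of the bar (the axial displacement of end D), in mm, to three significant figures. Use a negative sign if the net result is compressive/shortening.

0.226 mm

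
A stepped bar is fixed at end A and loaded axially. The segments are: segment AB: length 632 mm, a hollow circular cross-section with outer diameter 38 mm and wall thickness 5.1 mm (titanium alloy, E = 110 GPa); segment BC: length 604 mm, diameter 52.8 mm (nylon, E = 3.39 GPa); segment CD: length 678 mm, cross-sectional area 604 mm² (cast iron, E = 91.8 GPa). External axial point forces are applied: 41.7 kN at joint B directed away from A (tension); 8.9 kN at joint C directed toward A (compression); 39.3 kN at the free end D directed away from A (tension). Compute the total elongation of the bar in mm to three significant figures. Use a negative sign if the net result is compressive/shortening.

3.74 mm

Internal axial forces (sectioning from the free end, tension +): N_CD = 39.3 kN, N_BC = 30.4 kN, N_AB = 72.1 kN.
A_AB = 527.1 mm².
A_BC = 2190 mm².
δ_AB = 72100·632/(527.1·110000) = 0.7859 mm
δ_BC = 30400·604/(2190·3390) = 2.474 mm
δ_CD = 39300·678/(604·91800) = 0.4806 mm
δ = Σδ_i = 3.74 mm.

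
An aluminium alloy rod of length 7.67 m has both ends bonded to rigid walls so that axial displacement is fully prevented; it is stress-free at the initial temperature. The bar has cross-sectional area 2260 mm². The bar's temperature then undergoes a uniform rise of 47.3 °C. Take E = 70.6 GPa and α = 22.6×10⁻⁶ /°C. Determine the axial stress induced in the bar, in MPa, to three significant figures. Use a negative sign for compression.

-75.5 MPa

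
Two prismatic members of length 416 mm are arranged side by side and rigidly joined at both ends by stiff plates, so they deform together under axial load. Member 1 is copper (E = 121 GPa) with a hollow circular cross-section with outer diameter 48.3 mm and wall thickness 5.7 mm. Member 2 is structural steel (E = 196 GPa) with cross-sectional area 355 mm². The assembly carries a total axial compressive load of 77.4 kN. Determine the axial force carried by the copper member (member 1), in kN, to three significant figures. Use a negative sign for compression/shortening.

A_1 = 762.8 mm².
Equal strain + equilibrium ⇒ each member carries load in proportion to AE: A₁E₁ = 92300000 N, A₂E₂ = 69580000 N, ΣAE = 161900000 N.
F₁ = P·A₁E₁/ΣAE = -77400·92300000/161900000 = -44130 N.

-44.1 kN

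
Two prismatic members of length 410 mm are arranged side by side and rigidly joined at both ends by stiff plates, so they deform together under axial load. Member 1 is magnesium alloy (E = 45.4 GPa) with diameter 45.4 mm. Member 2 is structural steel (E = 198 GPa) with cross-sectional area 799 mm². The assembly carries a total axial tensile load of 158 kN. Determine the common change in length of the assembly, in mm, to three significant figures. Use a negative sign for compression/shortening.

A_1 = 1619 mm².
Equal strain + equilibrium ⇒ each member carries load in proportion to AE: A₁E₁ = 73490000 N, A₂E₂ = 158200000 N, ΣAE = 231700000 N.
δ = PL/ΣAE = 158000·410/231700000 = 0.2796 mm.

0.280 mm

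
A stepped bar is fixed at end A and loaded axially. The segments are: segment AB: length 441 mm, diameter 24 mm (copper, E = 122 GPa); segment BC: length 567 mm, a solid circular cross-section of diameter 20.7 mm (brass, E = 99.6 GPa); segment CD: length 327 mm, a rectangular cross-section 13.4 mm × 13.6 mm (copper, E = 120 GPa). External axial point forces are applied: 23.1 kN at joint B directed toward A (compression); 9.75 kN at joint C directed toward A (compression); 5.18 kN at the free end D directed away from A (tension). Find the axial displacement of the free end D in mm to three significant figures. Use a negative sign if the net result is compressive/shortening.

-0.221 mm

Internal axial forces (sectioning from the free end, tension +): N_CD = 5.18 kN, N_BC = -4.57 kN, N_AB = -27.67 kN.
A_AB = 452.4 mm².
A_BC = 336.5 mm².
A_CD = 182.2 mm².
δ_AB = -27670·441/(452.4·122000) = -0.2211 mm
δ_BC = -4570·567/(336.5·99600) = -0.07731 mm
δ_CD = 5180·327/(182.2·120000) = 0.07746 mm
δ = Σδ_i = -0.2209 mm.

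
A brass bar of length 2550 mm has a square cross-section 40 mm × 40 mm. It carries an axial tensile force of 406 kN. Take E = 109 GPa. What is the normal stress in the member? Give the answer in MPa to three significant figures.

254 MPa

A = 1600 mm².
σ = N/A = 406000/1600 = 253.8 MPa.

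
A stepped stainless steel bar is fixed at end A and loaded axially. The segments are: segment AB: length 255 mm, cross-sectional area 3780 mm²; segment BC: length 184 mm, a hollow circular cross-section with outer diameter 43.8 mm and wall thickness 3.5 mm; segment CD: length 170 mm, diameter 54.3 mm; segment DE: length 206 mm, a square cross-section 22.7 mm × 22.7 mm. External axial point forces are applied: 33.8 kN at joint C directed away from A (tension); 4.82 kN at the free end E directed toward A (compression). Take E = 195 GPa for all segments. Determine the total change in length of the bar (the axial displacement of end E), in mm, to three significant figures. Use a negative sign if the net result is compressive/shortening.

Internal axial forces (sectioning from the free end, tension +): N_DE = -4.82 kN, N_CD = -4.82 kN, N_BC = 28.98 kN, N_AB = 28.98 kN.
A_BC = 443.1 mm².
A_CD = 2316 mm².
A_DE = 515.3 mm².
δ_AB = 28980·255/(3780·195000) = 0.01003 mm
δ_BC = 28980·184/(443.1·195000) = 0.06171 mm
δ_CD = -4820·170/(2316·195000) = -0.001815 mm
δ_DE = -4820·206/(515.3·195000) = -0.009882 mm
δ = Σδ_i = 0.06004 mm.

0.0600 mm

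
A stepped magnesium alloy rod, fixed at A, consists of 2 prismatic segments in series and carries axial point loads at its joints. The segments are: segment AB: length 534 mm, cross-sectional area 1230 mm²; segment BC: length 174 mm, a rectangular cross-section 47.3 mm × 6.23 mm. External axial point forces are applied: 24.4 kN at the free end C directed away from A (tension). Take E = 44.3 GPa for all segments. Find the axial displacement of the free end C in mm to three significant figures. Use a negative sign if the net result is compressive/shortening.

0.564 mm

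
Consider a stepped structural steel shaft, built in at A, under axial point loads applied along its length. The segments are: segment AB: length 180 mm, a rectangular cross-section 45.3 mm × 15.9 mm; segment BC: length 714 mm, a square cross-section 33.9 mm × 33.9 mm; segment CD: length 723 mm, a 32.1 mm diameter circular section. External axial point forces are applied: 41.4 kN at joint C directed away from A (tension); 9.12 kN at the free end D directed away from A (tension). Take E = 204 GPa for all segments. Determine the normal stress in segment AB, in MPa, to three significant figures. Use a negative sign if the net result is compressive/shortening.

70.1 MPa

Internal axial forces (sectioning from the free end, tension +): N_CD = 9.12 kN, N_BC = 50.52 kN, N_AB = 50.52 kN.
A_AB = 720.3 mm².
σ_AB = N_AB/A_AB = 50520/720.3 = 70.14 MPa.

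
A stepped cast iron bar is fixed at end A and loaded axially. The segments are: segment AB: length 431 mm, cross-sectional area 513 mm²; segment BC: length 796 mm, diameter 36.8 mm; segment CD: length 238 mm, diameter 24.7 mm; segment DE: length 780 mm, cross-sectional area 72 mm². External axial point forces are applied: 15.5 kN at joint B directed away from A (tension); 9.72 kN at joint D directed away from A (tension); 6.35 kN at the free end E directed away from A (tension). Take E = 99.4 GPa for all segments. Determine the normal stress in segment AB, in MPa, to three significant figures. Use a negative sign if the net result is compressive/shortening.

61.5 MPa

Internal axial forces (sectioning from the free end, tension +): N_DE = 6.35 kN, N_CD = 16.07 kN, N_BC = 16.07 kN, N_AB = 31.57 kN.
σ_AB = N_AB/A_AB = 31570/513 = 61.54 MPa.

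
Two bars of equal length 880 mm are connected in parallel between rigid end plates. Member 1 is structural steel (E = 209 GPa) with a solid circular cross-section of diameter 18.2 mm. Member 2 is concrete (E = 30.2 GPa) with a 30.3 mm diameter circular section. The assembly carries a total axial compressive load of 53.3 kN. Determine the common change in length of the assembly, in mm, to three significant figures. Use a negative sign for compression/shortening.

-0.616 mm

A_1 = 260.2 mm².
A_2 = 721.1 mm².
Equal strain + equilibrium ⇒ each member carries load in proportion to AE: A₁E₁ = 54370000 N, A₂E₂ = 21780000 N, ΣAE = 76150000 N.
δ = PL/ΣAE = -53300·880/76150000 = -0.616 mm.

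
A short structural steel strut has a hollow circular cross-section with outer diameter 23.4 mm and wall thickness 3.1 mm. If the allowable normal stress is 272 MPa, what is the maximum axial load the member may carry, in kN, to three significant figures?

53.8 kN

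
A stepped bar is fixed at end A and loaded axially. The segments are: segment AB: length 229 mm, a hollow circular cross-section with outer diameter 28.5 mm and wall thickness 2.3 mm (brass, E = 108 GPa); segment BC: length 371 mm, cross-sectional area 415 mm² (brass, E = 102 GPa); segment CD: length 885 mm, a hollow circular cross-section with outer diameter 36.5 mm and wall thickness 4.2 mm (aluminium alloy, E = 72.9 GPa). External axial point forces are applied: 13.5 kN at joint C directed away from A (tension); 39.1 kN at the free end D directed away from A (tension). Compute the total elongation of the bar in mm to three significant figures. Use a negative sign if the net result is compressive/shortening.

2.16 mm

Internal axial forces (sectioning from the free end, tension +): N_CD = 39.1 kN, N_BC = 52.6 kN, N_AB = 52.6 kN.
A_AB = 189.3 mm².
A_CD = 426.2 mm².
δ_AB = 52600·229/(189.3·108000) = 0.5891 mm
δ_BC = 52600·371/(415·102000) = 0.461 mm
δ_CD = 39100·885/(426.2·72900) = 1.114 mm
δ = Σδ_i = 2.164 mm.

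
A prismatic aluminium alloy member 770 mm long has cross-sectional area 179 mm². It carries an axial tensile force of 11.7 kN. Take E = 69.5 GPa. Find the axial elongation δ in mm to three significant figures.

δ_mech = NL/(AE) = 11700·770/(179·69500) = 0.7242 mm.

0.724 mm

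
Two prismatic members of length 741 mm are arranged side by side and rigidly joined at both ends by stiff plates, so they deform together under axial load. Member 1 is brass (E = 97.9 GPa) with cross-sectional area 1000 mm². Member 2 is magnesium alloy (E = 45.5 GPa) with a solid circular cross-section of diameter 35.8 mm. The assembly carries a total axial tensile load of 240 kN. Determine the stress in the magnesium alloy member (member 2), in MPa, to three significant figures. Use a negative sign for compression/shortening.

76.0 MPa

A_2 = 1007 mm².
Equal strain + equilibrium ⇒ each member carries load in proportion to AE: A₁E₁ = 97900000 N, A₂E₂ = 45800000 N, ΣAE = 143700000 N.
σ₂ = P·E₂/ΣAE = 240000·45500/143700000 = 75.99 MPa.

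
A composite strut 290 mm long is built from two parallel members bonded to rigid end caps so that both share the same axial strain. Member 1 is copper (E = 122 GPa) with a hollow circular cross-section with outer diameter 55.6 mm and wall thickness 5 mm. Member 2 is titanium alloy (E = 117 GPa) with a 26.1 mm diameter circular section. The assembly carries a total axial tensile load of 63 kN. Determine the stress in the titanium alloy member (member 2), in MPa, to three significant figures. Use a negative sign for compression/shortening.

A_1 = 794.8 mm².
A_2 = 535 mm².
Equal strain + equilibrium ⇒ each member carries load in proportion to AE: A₁E₁ = 96970000 N, A₂E₂ = 62600000 N, ΣAE = 159600000 N.
σ₂ = P·E₂/ΣAE = 63000·117000/159600000 = 46.19 MPa.

46.2 MPa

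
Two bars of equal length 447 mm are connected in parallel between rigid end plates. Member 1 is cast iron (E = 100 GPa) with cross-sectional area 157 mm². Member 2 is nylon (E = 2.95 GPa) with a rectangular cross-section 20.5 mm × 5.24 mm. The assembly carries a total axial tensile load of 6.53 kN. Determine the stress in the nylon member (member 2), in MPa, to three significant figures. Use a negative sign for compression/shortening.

1.20 MPa

A_2 = 107.4 mm².
Equal strain + equilibrium ⇒ each member carries load in proportion to AE: A₁E₁ = 15700000 N, A₂E₂ = 316900 N, ΣAE = 16020000 N.
σ₂ = P·E₂/ΣAE = 6530·2950/16020000 = 1.203 MPa.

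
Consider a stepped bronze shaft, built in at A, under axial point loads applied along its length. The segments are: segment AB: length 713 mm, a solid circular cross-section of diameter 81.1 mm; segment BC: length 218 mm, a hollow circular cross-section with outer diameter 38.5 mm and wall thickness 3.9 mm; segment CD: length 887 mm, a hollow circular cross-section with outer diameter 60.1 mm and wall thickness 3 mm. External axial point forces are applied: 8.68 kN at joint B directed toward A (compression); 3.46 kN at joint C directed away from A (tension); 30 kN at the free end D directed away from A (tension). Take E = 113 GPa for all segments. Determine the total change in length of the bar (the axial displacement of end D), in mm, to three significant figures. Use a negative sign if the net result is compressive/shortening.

0.620 mm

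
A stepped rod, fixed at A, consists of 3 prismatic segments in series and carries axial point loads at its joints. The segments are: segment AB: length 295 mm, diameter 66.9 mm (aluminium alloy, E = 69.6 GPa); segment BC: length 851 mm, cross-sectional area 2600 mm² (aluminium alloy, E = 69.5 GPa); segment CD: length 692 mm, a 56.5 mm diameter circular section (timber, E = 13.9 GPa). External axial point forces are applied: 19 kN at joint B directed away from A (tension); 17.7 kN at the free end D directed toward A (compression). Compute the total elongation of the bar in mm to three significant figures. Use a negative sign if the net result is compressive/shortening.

Internal axial forces (sectioning from the free end, tension +): N_CD = -17.7 kN, N_BC = -17.7 kN, N_AB = 1.3 kN.
A_AB = 3515 mm².
A_CD = 2507 mm².
δ_AB = 1300·295/(3515·69600) = 0.001568 mm
δ_BC = -17700·851/(2600·69500) = -0.08336 mm
δ_CD = -17700·692/(2507·13900) = -0.3515 mm
δ = Σδ_i = -0.4333 mm.

-0.433 mm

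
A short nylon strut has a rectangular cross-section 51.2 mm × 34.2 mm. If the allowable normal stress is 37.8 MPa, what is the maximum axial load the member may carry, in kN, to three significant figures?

A = 1751 mm².
P_max = σ_allow · A = 37.8 · 1751 = 66190 N = 66.19 kN.

66.2 kN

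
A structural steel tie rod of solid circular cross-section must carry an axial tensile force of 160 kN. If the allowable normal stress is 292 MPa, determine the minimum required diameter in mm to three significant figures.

Required area A ≥ P/σ_allow = 160000/292 = 547.9 mm².
For a solid circular section, d ≥ √(4A/π) = 26.41 mm.

26.4 mm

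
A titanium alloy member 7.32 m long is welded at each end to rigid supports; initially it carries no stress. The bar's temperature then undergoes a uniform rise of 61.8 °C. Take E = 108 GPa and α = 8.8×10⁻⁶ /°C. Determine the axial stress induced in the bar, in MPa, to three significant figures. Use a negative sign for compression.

Free thermal expansion αLΔT = 8.8e-6 · 7320 · 61.8 = 3.981 mm.
The walls impose strain ε = −(3.981)/7320 = -5.4384e-04; σ = Eε = 108000 · -5.4384e-04 = -58.73 MPa.

-58.7 MPa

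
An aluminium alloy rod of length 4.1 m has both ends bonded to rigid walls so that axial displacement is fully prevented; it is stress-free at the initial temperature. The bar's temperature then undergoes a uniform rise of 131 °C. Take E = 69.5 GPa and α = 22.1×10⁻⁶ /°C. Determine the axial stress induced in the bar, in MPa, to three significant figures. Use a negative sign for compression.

Free thermal expansion αLΔT = 22.1e-6 · 4100 · 131 = 11.87 mm.
The walls impose strain ε = −(11.87)/4100 = -2.8951e-03; σ = Eε = 69500 · -2.8951e-03 = -201.2 MPa.

-201 MPa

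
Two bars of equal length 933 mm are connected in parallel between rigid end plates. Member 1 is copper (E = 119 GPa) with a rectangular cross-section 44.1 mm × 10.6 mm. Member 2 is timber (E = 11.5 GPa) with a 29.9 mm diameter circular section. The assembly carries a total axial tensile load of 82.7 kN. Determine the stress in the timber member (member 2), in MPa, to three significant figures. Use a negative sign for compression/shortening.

14.9 MPa

A_1 = 467.5 mm².
A_2 = 702.2 mm².
Equal strain + equilibrium ⇒ each member carries load in proportion to AE: A₁E₁ = 55630000 N, A₂E₂ = 8075000 N, ΣAE = 63700000 N.
σ₂ = P·E₂/ΣAE = 82700·11500/63700000 = 14.93 MPa.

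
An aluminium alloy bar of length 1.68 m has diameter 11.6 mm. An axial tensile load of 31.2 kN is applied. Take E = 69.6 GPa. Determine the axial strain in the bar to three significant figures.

0.00424

A = 105.7 mm².
σ = N/A = 295.2 MPa; ε = σ/E = 295.2/69600 = 4.242e-03.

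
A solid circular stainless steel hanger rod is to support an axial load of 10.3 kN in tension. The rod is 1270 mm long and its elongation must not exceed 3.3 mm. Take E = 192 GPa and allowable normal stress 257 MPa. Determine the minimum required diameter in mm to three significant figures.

Required area A ≥ P/σ_allow = 10300/257 = 40.08 mm².
For a solid circular section, d ≥ √(4A/π) = 7.143 mm.
Elongation limit: A ≥ PL/(Eδ_allow) = 10300·1270/(192000·3.3) = 20.65 mm² ⇒ d ≥ 5.127 mm.
The stress limit governs.

7.14 mm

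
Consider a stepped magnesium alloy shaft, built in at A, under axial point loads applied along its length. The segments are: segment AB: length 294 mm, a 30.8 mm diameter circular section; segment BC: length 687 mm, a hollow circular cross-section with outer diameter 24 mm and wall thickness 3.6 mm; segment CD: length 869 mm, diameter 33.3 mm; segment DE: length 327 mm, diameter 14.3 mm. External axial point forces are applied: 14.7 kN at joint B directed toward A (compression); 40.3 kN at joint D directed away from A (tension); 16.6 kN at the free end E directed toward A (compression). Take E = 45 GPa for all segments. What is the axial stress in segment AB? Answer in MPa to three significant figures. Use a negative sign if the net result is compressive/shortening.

Internal axial forces (sectioning from the free end, tension +): N_DE = -16.6 kN, N_CD = 23.7 kN, N_BC = 23.7 kN, N_AB = 9 kN.
A_AB = 745.1 mm².
σ_AB = N_AB/A_AB = 9000/745.1 = 12.08 MPa.

12.1 MPa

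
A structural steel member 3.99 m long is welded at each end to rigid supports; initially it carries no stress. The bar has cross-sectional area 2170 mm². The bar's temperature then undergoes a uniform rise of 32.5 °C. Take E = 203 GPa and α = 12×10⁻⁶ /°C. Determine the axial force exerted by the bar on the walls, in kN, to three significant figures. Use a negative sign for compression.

Free thermal expansion αLΔT = 12e-6 · 3990 · 32.5 = 1.556 mm.
The walls impose strain ε = −(1.556)/3990 = -3.9000e-04; σ = Eε = 203000 · -3.9000e-04 = -79.17 MPa.
Wall reaction R = σ·A = -79.17·2170 = -171800 N = -171.8 kN.

-172 kN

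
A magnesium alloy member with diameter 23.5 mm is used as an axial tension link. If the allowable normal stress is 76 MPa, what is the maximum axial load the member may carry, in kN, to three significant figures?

A = 433.7 mm².
P_max = σ_allow · A = 76 · 433.7 = 32960 N = 32.96 kN.

33.0 kN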